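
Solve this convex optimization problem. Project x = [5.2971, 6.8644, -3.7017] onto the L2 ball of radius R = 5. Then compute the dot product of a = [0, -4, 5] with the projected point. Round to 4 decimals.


Step 1: Compute ||x|| (intermediates to 6 decimals).
||x|| = sqrt(5.2971^2 + 6.8644^2 + (-3.7017)^2) = 9.427717
Step 2: Project.
Since ||x|| > R, scale = R/||x|| = 5/9.427717 = 0.530351, proj(x) = scale * x
proj(x) = [2.809322, 3.640541, -1.9632]
Step 3: Dot product.
a^T * proj(x) = 0*2.809322 - 4*3.640541 + 5*(-1.9632) = -24.3782


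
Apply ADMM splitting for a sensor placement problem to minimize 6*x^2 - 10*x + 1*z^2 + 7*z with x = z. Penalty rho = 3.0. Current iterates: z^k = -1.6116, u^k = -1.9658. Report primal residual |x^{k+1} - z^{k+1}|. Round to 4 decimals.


ADMM iteration with rho = 3.0, z^k = -1.6116, u^k = -1.9658
Step 1: x-update.
Minimize 6*x^2 - 10*x + (3.0/2)*(x + 1.6116 - 1.9658)^2
FOC: (2*6 + 3.0)*x = 10 + 3.0*(-1.6116 + 1.9658)
x^{k+1} = 0.7375
Step 2: z-update.
Minimize 1*z^2 + 7*z + (3.0/2)*(0.7375 - z - 1.9658)^2
FOC: (2*1 + 3.0)*z = -7 + 3.0*(0.7375 - 1.9658)
z^{k+1} = -2.137
Step 3: u-update.
u^{k+1} = -1.9658 + 0.7375 + 2.137 = 0.9087
Step 4: Primal residual = |0.7375 + 2.137| = 2.8745


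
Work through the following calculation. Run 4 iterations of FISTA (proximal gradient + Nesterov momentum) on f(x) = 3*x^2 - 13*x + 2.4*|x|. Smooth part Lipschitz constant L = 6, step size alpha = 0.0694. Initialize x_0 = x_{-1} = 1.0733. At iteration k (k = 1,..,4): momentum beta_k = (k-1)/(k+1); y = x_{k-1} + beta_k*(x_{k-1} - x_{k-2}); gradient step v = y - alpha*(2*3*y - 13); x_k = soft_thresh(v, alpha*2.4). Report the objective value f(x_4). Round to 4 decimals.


FISTA on f(x) = 3*x^2 - 13*x + 2.4*|x|
L = 6, alpha = 0.0694
Iteration 1: beta = 0.0, y = 1.0733 + 0.0*(1.0733 - 1.0733) = 1.0733
  grad(y) = -6.5602, v = y - alpha*grad = 1.5286
  prox(v) = soft_thresh(1.5286, 0.1666) = 1.362
Iteration 2: beta = 0.3333, y = 1.362 + 0.3333*(1.362 - 1.0733) = 1.4583
  grad(y) = -4.2505, v = y - alpha*grad = 1.7532
  prox(v) = soft_thresh(1.7532, 0.1666) = 1.5867
Iteration 3: beta = 0.5, y = 1.5867 + 0.5*(1.5867 - 1.362) = 1.699
  grad(y) = -2.8059, v = y - alpha*grad = 1.8937
  prox(v) = soft_thresh(1.8937, 0.1666) = 1.7272
Iteration 4: beta = 0.6, y = 1.7272 + 0.6*(1.7272 - 1.5867) = 1.8115
  grad(y) = -2.1311, v = y - alpha*grad = 1.9594
  prox(v) = soft_thresh(1.9594, 0.1666) = 1.7928
f(x_4) = 3*1.7928^2 - 13*1.7928 + 2.4*|1.7928| = -9.3613


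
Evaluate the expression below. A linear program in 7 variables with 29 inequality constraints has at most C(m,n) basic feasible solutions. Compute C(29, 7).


Each vertex corresponds to some choice of n active constraints out of m, so the number of vertices is at most C(m, n) = m! / (n!(m-n)!).
m = 29, n = 7
Numerator: 29 * 28 * 27 * 26 * 25 * 24 * 23
Denominator: 7! = 5040
C(29, 7) = 1560780


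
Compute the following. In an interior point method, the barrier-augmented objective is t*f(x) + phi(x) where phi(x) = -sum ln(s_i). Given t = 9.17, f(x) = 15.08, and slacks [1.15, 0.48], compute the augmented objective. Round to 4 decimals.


Step 1: Compute log-barrier.
ln values: [0.1398, -0.734]
phi = -(0.1398 - 0.734) = 0.5942
Step 2: Compute augmented objective.
t*f(x) = 9.17*15.08 = 138.2836
Total = 138.2836 + 0.5942 = 138.8778


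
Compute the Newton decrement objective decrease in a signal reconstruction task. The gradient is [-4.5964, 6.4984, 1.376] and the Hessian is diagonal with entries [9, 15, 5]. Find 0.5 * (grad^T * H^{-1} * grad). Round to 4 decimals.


Step 1: H is diagonal, so H^(-1) * g = [-0.5107, 0.4332, 0.2752].
Step 2: g^T H^(-1) g = sum_i g_i^2 / H_ii
  = (-4.5964)^2/9 + (6.4984)^2/15 + (1.376)^2/5
  = 2.3474 + 2.8153 + 0.3787 = 5.5414
Step 3: Objective decrease = 0.5 * g^T H^(-1) g = 2.7707


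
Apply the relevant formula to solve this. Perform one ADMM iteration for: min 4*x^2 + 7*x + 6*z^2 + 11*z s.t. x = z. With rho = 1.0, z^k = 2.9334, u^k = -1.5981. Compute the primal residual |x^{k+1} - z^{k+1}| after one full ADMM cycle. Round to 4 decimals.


ADMM iteration with rho = 1.0, z^k = 2.9334, u^k = -1.5981
Step 1: x-update.
Minimize 4*x^2 + 7*x + (1.0/2)*(x - 2.9334 - 1.5981)^2
FOC: (2*4 + 1.0)*x = -7 + 1.0*(2.9334 + 1.5981)
x^{k+1} = -0.2743
Step 2: z-update.
Minimize 6*z^2 + 11*z + (1.0/2)*(-0.2743 - z - 1.5981)^2
FOC: (2*6 + 1.0)*z = -11 + 1.0*(-0.2743 - 1.5981)
z^{k+1} = -0.9902
Step 3: u-update.
u^{k+1} = -1.5981 - 0.2743 + 0.9902 = -0.8822
Step 4: Primal residual = |-0.2743 + 0.9902| = 0.7159


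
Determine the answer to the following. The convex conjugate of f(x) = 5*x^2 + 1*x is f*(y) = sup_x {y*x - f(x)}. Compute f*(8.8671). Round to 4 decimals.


f*(y) = sup_x {y*x - a*x^2 - b*x} = sup_x {(y-b)*x - a*x^2}
FOC: (y - b) - 2a*x = 0 => x* = (y - b)/(2a)
x* = (8.8671 - 1)/(2*5) = 0.7867
f*(8.8671) = (y-b)^2/(4a) = (8.8671 - 1)^2/(4*5)
= 61.8913/20 = 3.0946


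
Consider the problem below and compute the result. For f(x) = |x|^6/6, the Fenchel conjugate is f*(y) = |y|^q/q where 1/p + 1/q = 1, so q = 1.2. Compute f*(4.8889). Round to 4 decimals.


The conjugate exponent q satisfies 1/p + 1/q = 1.
p = 6, so q = 6/(6 - 1) = 1.2
|y|^q = 4.8889^1.2 = 6.7151
f*(4.8889) = 6.7151 / 1.2 = 5.5959


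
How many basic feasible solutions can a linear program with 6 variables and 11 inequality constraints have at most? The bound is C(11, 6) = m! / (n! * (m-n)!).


Each vertex corresponds to some choice of n active constraints out of m, so the number of vertices is at most C(m, n) = m! / (n!(m-n)!).
m = 11, n = 6
Numerator: 11 * 10 * 9 * 8 * 7 * 6
Denominator: 6! = 720
C(11, 6) = 462


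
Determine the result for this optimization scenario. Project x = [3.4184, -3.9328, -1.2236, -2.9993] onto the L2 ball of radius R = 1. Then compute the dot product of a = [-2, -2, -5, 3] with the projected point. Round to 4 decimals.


Step 1: Compute ||x|| (intermediates to 6 decimals).
||x|| = sqrt(3.4184^2 + (-3.9328)^2 + (-1.2236)^2 + (-2.9993)^2) = 6.135582
Step 2: Project.
Since ||x|| > R, scale = R/||x|| = 1/6.135582 = 0.162984, proj(x) = scale * x
proj(x) = [0.557145, -0.640983, -0.199427, -0.488838]
Step 3: Dot product.
a^T * proj(x) = -2*0.557145 - 2*(-0.640983) - 5*(-0.199427) + 3*(-0.488838) = -0.3017


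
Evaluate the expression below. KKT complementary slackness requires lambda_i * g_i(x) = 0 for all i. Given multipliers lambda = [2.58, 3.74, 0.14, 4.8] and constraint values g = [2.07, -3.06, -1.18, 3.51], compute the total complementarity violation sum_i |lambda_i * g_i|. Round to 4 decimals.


KKT complementary slackness check:
lambda_1 * g_1 = 2.58 * 2.07 = 5.3406
lambda_2 * g_2 = 3.74 * -3.06 = -11.4444
lambda_3 * g_3 = 0.14 * -1.18 = -0.1652
lambda_4 * g_4 = 4.8 * 3.51 = 16.848
Total violation = 5.3406 + 11.4444 + 0.1652 + 16.848 = 33.7982


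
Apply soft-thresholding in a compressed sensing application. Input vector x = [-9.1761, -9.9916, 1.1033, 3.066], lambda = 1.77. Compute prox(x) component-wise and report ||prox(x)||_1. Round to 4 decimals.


Soft-thresholding with lambda = 1.77:
prox(-9.1761) = sign(-9.1761)*max(|-9.1761| - 1.77, 0) = -7.4061
prox(-9.9916) = sign(-9.9916)*max(|-9.9916| - 1.77, 0) = -8.2216
prox(1.1033) = sign(1.1033)*max(|1.1033| - 1.77, 0) = 0.0
prox(3.066) = sign(3.066)*max(|3.066| - 1.77, 0) = 1.296
prox(x) = [-7.4061, -8.2216, 0.0, 1.296]
||prox(x)||_1 = 7.4061 + 8.2216 + 0.0 + 1.296 = 16.9237


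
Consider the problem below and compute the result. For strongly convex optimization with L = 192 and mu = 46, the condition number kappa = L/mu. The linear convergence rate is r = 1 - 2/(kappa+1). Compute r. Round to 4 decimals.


Step 1: Compute the condition number.
kappa = L/mu = 192/46 = 4.1739
Step 2: Compute the convergence rate.
r = 1 - 2/(kappa + 1) = 1 - 2*mu/(L + mu) = (L - mu)/(L + mu) = 146/238 = 0.6134


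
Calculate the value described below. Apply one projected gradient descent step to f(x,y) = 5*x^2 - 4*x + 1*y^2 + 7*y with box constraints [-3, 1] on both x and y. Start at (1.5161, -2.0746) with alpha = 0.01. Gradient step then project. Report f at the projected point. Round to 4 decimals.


Step 1: Compute gradient at (1.5161, -2.0746).
grad_x = 2*5*1.5161 - 4 = 11.161
grad_y = 2*1*-2.0746 + 7 = 2.8508
Step 2: Gradient step.
x_raw = 1.5161 - 0.01*11.161 = 1.4045
y_raw = -2.0746 - 0.01*2.8508 = -2.1031
Step 3: Project onto [-3, 1].
x_proj = clip(1.4045) = 1.0
y_proj = clip(-2.1031) = -2.1031
Step 4: Evaluate f.
f(1.0, -2.1031) = -9.2987


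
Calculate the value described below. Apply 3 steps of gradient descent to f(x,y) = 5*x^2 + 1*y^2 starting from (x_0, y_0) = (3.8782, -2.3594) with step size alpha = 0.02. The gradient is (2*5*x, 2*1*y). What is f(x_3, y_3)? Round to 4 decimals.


Gradient descent on f(x,y) = 5*x^2 + 1*y^2.
Starting point: (3.8782, -2.3594), alpha = 0.02
Step 1: grad_x = 2*5*3.8782 = 38.782, grad_y = 2*1*-2.3594 = -4.7188
  x_1 = 3.8782 - 0.02*38.782 = 3.1026
  y_1 = -2.3594 - 0.02*-4.7188 = -2.265
Step 2: grad_x = 2*5*3.1026 = 31.0256, grad_y = 2*1*-2.265 = -4.53
  x_2 = 3.1026 - 0.02*31.0256 = 2.482
  y_2 = -2.265 - 0.02*-4.53 = -2.1744
Step 3: grad_x = 2*5*2.482 = 24.8205, grad_y = 2*1*-2.1744 = -4.3488
  x_3 = 2.482 - 0.02*24.8205 = 1.9856
  y_3 = -2.1744 - 0.02*-4.3488 = -2.0874
f(1.9856, -2.0874) = 5*1.9856^2 + 1*(-2.0874)^2 = 24.0712


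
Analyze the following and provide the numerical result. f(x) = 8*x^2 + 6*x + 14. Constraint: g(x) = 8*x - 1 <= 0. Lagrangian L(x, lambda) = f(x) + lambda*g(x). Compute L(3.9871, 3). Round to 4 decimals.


Step 1: Evaluate f(x).
f(3.9871) = 8*3.9871^2 + 6*3.9871 + 14 = 165.0983
Step 2: Evaluate g(x).
g(3.9871) = 8*3.9871 - 1 = 30.8968
Step 3: Compute Lagrangian.
L = 165.0983 + 3*30.8968 = 257.7887


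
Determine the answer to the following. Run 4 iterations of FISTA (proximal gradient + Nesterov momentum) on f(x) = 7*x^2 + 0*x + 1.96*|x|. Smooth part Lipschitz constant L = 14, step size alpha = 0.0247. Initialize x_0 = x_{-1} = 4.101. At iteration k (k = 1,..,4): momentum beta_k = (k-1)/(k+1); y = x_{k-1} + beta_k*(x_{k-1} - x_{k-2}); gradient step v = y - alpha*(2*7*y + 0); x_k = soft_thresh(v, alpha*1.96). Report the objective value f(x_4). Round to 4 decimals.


FISTA on f(x) = 7*x^2 + 0*x + 1.96*|x|
L = 14, alpha = 0.0247
Iteration 1: beta = 0.0, y = 4.101 + 0.0*(4.101 - 4.101) = 4.101
  grad(y) = 57.414, v = y - alpha*grad = 2.6829
  prox(v) = soft_thresh(2.6829, 0.0484) = 2.6345
Iteration 2: beta = 0.3333, y = 2.6345 + 0.3333*(2.6345 - 4.101) = 2.1456
  grad(y) = 30.0386, v = y - alpha*grad = 1.4037
  prox(v) = soft_thresh(1.4037, 0.0484) = 1.3553
Iteration 3: beta = 0.5, y = 1.3553 + 0.5*(1.3553 - 2.6345) = 0.7156
  grad(y) = 10.019, v = y - alpha*grad = 0.4682
  prox(v) = soft_thresh(0.4682, 0.0484) = 0.4198
Iteration 4: beta = 0.6, y = 0.4198 + 0.6*(0.4198 - 1.3553) = -0.1415
  grad(y) = -1.9814, v = y - alpha*grad = -0.0926
  prox(v) = soft_thresh(-0.0926, 0.0484) = -0.0442
f(x_4) = 7*(-0.0442)^2 + 0*(-0.0442) + 1.96*|-0.0442| = 0.1002


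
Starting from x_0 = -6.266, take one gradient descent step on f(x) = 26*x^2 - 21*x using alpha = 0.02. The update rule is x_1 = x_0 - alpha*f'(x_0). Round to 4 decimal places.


We compute the gradient at x_0 and apply the update.
f'(x) = 52*x - 21
f'(-6.266) = 52*-6.266 - 21 = -346.832
x_1 = -6.266 - 0.02*-346.832 = 0.6706


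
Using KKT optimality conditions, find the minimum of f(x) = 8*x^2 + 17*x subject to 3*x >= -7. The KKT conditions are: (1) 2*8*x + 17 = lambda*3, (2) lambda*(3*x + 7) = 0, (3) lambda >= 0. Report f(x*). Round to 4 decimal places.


Step 1: Try lambda = 0 (constraint inactive).
Stationarity: 2*8*x + 17 = 0
x* = -17/(2*8) = -1.0625
Check constraint: 3*-1.0625 = -3.1875 >= -7 -- satisfied.
Step 2: Compute optimal value.
f(x*) = 8*(-1.0625)^2 + 17*(-1.0625) = -9.0313


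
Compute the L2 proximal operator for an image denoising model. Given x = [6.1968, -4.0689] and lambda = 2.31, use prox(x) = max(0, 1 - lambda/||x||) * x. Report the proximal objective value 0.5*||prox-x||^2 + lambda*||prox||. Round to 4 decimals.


Step 1: Compute ||x||.
||x|| = 7.4133
Step 2: Compute scaling factor.
scale = max(0, 1 - 2.31/7.4133) = 0.6884
Step 3: prox(x) = [4.2659, -2.801]
||prox(x)|| = 5.1033
Step 4: Proximal objective.
0.5*||prox-x||^2 = 2.6681
lambda*||prox|| = 11.7886
Total = 14.4566


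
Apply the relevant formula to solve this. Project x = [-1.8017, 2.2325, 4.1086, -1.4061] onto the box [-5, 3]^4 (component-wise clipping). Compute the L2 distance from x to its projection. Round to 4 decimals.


Project each component onto [-5, 3].
clip(-1.8017) = -1.8017, clip(2.2325) = 2.2325, clip(4.1086) = 3.0, clip(-1.4061) = -1.4061
Projection = [-1.8017, 2.2325, 3.0, -1.4061]
Squared diffs: [0.0, 0.0, 1.229, 0.0]
Distance = sqrt(1.229) = 1.1086


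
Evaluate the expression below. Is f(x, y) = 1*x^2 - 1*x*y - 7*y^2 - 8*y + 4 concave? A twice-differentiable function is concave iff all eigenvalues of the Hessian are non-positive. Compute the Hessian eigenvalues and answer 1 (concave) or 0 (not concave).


The Hessian of f(x,y) = 1*x^2 - 1*x*y - 7*y^2 - 8*y + 4 is:
H = [[2, -1], [-1, -14]]
Trace = 2 - 14 = -12
Determinant = 2*-14 - (-1)^2 = -29
Discriminant = (-12)^2 - 4*-29 = 260.0
Eigenvalues: lambda_1 = -14.0623, lambda_2 = 2.0623
The function is not concave.

0


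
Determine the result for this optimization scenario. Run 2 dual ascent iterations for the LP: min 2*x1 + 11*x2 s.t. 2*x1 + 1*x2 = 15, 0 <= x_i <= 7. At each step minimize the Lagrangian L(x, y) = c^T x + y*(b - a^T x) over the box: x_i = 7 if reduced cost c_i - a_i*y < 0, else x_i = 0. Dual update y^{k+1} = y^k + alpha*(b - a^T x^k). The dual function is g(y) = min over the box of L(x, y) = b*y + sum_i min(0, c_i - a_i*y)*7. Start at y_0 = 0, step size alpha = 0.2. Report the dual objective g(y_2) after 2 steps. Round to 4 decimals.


Dual ascent for LP: min 2*x1 + 11*x2, 2*x1 + 1*x2 = 15, 0 <= x_i <= 7
Step 1: y^k = 0.0, reduced costs: (2.0, 11.0)
  x^k = (0.0, 0.0), subgradient = b - a^T x = 15.0
  y^{k+1} = 0.0 + 0.2*15.0 = 3.0
Step 2: y^k = 3.0, reduced costs: (-4.0, 8.0)
  x^k = (7.0, 0.0), subgradient = b - a^T x = 1.0
  y^{k+1} = 3.0 + 0.2*1.0 = 3.2
Dual objective at y_2 = 3.2: reduced costs (-4.4, 7.8), box minimizer x = (7.0, 0.0)
g(y_2) = b*y + (c1 - a1*y)*x1 + (c2 - a2*y)*x2 = 15*3.2 + (-4.4)*7.0 + 7.8*0.0 = 48.0 - 30.8 + 0.0 = 17.2


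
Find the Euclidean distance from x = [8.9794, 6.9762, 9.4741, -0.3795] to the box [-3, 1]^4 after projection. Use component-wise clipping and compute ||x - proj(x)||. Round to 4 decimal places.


Project each component onto [-3, 1].
clip(8.9794) = 1.0, clip(6.9762) = 1.0, clip(9.4741) = 1.0, clip(-0.3795) = -0.3795
Projection = [1.0, 1.0, 1.0, -0.3795]
Squared diffs: [63.6708, 35.715, 71.8104, 0.0]
Distance = sqrt(171.1962) = 13.0842


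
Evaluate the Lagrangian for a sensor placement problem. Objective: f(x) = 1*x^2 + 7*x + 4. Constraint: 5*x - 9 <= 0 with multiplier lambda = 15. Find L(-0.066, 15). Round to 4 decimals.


Step 1: Evaluate f(x).
f(-0.066) = 1*(-0.066)^2 + 7*(-0.066) + 4 = 3.5424
Step 2: Evaluate g(x).
g(-0.066) = 5*-0.066 - 9 = -9.33
Step 3: Compute Lagrangian.
L = 3.5424 + 15*-9.33 = -136.4076


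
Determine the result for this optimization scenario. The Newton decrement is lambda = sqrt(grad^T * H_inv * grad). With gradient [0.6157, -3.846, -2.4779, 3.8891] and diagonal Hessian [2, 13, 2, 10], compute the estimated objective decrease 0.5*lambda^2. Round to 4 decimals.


Step 1: H is diagonal, so H^(-1) * g = [0.3079, -0.2958, -1.239, 0.3889].
Step 2: g^T H^(-1) g = sum_i g_i^2 / H_ii
  = (0.6157)^2/2 + (-3.846)^2/13 + (-2.4779)^2/2 + (3.8891)^2/10
  = 0.1895 + 1.1378 + 3.07 + 1.5125 = 5.9099
Step 3: Objective decrease = 0.5 * g^T H^(-1) g = 2.9549


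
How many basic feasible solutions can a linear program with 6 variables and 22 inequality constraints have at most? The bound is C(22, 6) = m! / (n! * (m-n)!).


Each vertex corresponds to some choice of n active constraints out of m, so the number of vertices is at most C(m, n) = m! / (n!(m-n)!).
m = 22, n = 6
Numerator: 22 * 21 * 20 * 19 * 18 * 17
Denominator: 6! = 720
C(22, 6) = 74613


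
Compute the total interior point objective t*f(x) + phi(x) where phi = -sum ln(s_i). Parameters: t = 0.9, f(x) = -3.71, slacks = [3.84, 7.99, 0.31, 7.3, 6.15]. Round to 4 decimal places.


Step 1: Compute log-barrier.
ln values: [1.3455, 2.0782, -1.1712, 1.9879, 1.8165]
phi = -(1.3455 + 2.0782 - 1.1712 + 1.9879 + 1.8165) = -6.0568
Step 2: Compute augmented objective.
t*f(x) = 0.9*-3.71 = -3.339
Total = -3.339 - 6.0568 = -9.3958


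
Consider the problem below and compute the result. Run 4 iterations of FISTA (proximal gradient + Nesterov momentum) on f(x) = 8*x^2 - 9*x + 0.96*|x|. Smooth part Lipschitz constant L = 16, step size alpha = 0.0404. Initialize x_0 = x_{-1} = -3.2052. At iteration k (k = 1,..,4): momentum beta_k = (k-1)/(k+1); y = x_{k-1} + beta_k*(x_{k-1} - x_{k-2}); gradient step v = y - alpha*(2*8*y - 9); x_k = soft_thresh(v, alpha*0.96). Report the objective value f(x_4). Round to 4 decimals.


FISTA on f(x) = 8*x^2 - 9*x + 0.96*|x|
L = 16, alpha = 0.0404
Iteration 1: beta = 0.0, y = -3.2052 + 0.0*(-3.2052 + 3.2052) = -3.2052
  grad(y) = -60.2832, v = y - alpha*grad = -0.7698
  prox(v) = soft_thresh(-0.7698, 0.0388) = -0.731
Iteration 2: beta = 0.3333, y = -0.731 + 0.3333*(-0.731 + 3.2052) = 0.0938
  grad(y) = -7.4997, v = y - alpha*grad = 0.3968
  prox(v) = soft_thresh(0.3968, 0.0388) = 0.358
Iteration 3: beta = 0.5, y = 0.358 + 0.5*(0.358 + 0.731) = 0.9024
  grad(y) = 5.4391, v = y - alpha*grad = 0.6827
  prox(v) = soft_thresh(0.6827, 0.0388) = 0.6439
Iteration 4: beta = 0.6, y = 0.6439 + 0.6*(0.6439 - 0.358) = 0.8155
  grad(y) = 4.0478, v = y - alpha*grad = 0.652
  prox(v) = soft_thresh(0.652, 0.0388) = 0.6132
f(x_4) = 8*0.6132^2 - 9*0.6132 + 0.96*|0.6132| = -1.9221


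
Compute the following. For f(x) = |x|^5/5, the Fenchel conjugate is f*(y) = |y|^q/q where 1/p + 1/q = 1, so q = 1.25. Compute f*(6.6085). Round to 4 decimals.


The conjugate exponent q satisfies 1/p + 1/q = 1.
p = 5, so q = 5/(5 - 1) = 1.25
|y|^q = 6.6085^1.25 = 10.5957
f*(6.6085) = 10.5957 / 1.25 = 8.4765


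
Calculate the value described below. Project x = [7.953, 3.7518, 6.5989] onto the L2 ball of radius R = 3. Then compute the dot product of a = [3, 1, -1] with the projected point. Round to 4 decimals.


Step 1: Compute ||x|| (intermediates to 6 decimals).
||x|| = sqrt(7.953^2 + 3.7518^2 + 6.5989^2) = 10.994166
Step 2: Project.
Since ||x|| > R, scale = R/||x|| = 3/10.994166 = 0.272872, proj(x) = scale * x
proj(x) = [2.170151, 1.023761, 1.800655]
Step 3: Dot product.
a^T * proj(x) = 3*2.170151 + 1*1.023761 - 1*1.800655 = 5.7336


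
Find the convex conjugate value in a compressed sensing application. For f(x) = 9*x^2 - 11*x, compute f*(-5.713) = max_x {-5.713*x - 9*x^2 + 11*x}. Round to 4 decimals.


f*(y) = sup_x {y*x - a*x^2 - b*x} = sup_x {(y-b)*x - a*x^2}
FOC: (y - b) - 2a*x = 0 => x* = (y - b)/(2a)
x* = (-5.713 + 11)/(2*9) = 0.2937
f*(-5.713) = (y-b)^2/(4a) = (-5.713 + 11)^2/(4*9)
= 27.9524/36 = 0.7765


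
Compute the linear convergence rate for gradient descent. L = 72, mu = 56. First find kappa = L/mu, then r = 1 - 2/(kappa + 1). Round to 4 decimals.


Step 1: Compute the condition number.
kappa = L/mu = 72/56 = 1.2857
Step 2: Compute the convergence rate.
r = 1 - 2/(kappa + 1) = 1 - 2*mu/(L + mu) = (L - mu)/(L + mu) = 16/128 = 0.125


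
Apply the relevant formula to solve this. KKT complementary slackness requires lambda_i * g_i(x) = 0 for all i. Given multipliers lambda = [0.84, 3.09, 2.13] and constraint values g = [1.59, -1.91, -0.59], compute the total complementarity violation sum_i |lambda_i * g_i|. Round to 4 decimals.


KKT complementary slackness check:
lambda_1 * g_1 = 0.84 * 1.59 = 1.3356
lambda_2 * g_2 = 3.09 * -1.91 = -5.9019
lambda_3 * g_3 = 2.13 * -0.59 = -1.2567
Total violation = 1.3356 + 5.9019 + 1.2567 = 8.4942


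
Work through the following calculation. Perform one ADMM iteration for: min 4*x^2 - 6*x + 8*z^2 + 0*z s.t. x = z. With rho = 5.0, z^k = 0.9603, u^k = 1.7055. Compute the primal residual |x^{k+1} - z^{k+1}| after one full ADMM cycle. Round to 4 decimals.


ADMM iteration with rho = 5.0, z^k = 0.9603, u^k = 1.7055
Step 1: x-update.
Minimize 4*x^2 - 6*x + (5.0/2)*(x - 0.9603 + 1.7055)^2
FOC: (2*4 + 5.0)*x = 6 + 5.0*(0.9603 - 1.7055)
x^{k+1} = 0.1749
Step 2: z-update.
Minimize 8*z^2 + 0*z + (5.0/2)*(0.1749 - z + 1.7055)^2
FOC: (2*8 + 5.0)*z = 0 + 5.0*(0.1749 + 1.7055)
z^{k+1} = 0.4477
Step 3: u-update.
u^{k+1} = 1.7055 + 0.1749 - 0.4477 = 1.4327
Step 4: Primal residual = |0.1749 - 0.4477| = 0.2728


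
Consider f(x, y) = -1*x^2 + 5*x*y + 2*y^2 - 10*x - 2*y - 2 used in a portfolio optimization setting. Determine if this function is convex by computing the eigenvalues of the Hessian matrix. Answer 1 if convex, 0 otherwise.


The Hessian of f(x,y) = -1*x^2 + 5*x*y + 2*y^2 - 10*x - 2*y - 2 is:
H = [[-2, 5], [5, 4]]
Trace = -2 + 4 = 2
Determinant = -2*4 - (5)^2 = -33
Discriminant = (2)^2 - 4*-33 = 136.0
Eigenvalues: lambda_1 = -4.831, lambda_2 = 6.831
The function is not convex.

0


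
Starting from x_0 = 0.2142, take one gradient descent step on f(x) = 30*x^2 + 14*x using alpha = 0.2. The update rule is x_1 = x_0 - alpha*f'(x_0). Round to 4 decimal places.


We compute the gradient at x_0 and apply the update.
f'(x) = 60*x + 14
f'(0.2142) = 60*0.2142 + 14 = 26.852
x_1 = 0.2142 - 0.2*26.852 = -5.1562


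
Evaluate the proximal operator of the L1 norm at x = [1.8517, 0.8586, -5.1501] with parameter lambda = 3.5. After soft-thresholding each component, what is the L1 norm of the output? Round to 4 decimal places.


Soft-thresholding with lambda = 3.5:
prox(1.8517) = sign(1.8517)*max(|1.8517| - 3.5, 0) = 0.0
prox(0.8586) = sign(0.8586)*max(|0.8586| - 3.5, 0) = 0.0
prox(-5.1501) = sign(-5.1501)*max(|-5.1501| - 3.5, 0) = -1.6501
prox(x) = [0.0, 0.0, -1.6501]
||prox(x)||_1 = 0.0 + 0.0 + 1.6501 = 1.6501


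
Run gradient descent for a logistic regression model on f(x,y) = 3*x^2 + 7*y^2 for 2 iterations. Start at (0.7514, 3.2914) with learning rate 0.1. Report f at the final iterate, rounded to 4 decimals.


Gradient descent on f(x,y) = 3*x^2 + 7*y^2.
Starting point: (0.7514, 3.2914), alpha = 0.1
Step 1: grad_x = 2*3*0.7514 = 4.5084, grad_y = 2*7*3.2914 = 46.0796
  x_1 = 0.7514 - 0.1*4.5084 = 0.3006
  y_1 = 3.2914 - 0.1*46.0796 = -1.3166
Step 2: grad_x = 2*3*0.3006 = 1.8034, grad_y = 2*7*-1.3166 = -18.4318
  x_2 = 0.3006 - 0.1*1.8034 = 0.1202
  y_2 = -1.3166 - 0.1*-18.4318 = 0.5266
f(0.1202, 0.5266) = 3*0.1202^2 + 7*0.5266^2 = 1.9847


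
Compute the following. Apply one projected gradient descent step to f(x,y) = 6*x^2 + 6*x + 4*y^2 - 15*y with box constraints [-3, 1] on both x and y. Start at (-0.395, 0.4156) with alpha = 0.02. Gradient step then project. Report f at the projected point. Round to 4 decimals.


Step 1: Compute gradient at (-0.395, 0.4156).
grad_x = 2*6*-0.395 + 6 = 1.26
grad_y = 2*4*0.4156 - 15 = -11.6752
Step 2: Gradient step.
x_raw = -0.395 - 0.02*1.26 = -0.4202
y_raw = 0.4156 - 0.02*-11.6752 = 0.6491
Step 3: Project onto [-3, 1].
x_proj = clip(-0.4202) = -0.4202
y_proj = clip(0.6491) = 0.6491
Step 4: Evaluate f.
f(-0.4202, 0.6491) = -9.513


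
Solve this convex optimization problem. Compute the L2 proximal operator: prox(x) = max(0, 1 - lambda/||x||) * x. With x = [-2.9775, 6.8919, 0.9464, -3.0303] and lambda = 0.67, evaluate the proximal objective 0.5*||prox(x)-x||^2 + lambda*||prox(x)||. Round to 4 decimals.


Step 1: Compute ||x||.
||x|| = 8.1512
Step 2: Compute scaling factor.
scale = max(0, 1 - 0.67/8.1512) = 0.9178
Step 3: prox(x) = [-2.7328, 6.3254, 0.8686, -2.7812]
||prox(x)|| = 7.4812
Step 4: Proximal objective.
0.5*||prox-x||^2 = 0.2245
lambda*||prox|| = 5.0124
Total = 5.2369


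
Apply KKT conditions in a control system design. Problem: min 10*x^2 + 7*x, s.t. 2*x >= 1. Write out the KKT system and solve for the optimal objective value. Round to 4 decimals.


Step 1: Try lambda = 0 (constraint inactive).
x_unc = -7/(2*10) = -0.35
Check: 2*-0.35 = -0.7 < 1 -- violated!
Step 2: Constraint must be active: 2*x = 1
x* = 1/2 = 0.5
lambda = (2*10*0.5 + 7)/2 = 8.5
Step 3: Compute optimal value.
f(x*) = 10*0.5^2 + 7*0.5 = 6.0


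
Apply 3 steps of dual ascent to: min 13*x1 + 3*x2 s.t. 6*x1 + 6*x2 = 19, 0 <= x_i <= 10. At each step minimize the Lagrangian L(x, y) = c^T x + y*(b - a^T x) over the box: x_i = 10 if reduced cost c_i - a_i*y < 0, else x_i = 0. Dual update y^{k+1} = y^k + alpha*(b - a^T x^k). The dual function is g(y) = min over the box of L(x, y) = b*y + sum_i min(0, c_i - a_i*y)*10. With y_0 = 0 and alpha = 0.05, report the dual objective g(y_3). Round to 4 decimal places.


Dual ascent for LP: min 13*x1 + 3*x2, 6*x1 + 6*x2 = 19, 0 <= x_i <= 10
Step 1: y^k = 0.0, reduced costs: (13.0, 3.0)
  x^k = (0.0, 0.0), subgradient = b - a^T x = 19.0
  y^{k+1} = 0.0 + 0.05*19.0 = 0.95
Step 2: y^k = 0.95, reduced costs: (7.3, -2.7)
  x^k = (0.0, 10.0), subgradient = b - a^T x = -41.0
  y^{k+1} = 0.95 + 0.05*-41.0 = -1.1
Step 3: y^k = -1.1, reduced costs: (19.6, 9.6)
  x^k = (0.0, 0.0), subgradient = b - a^T x = 19.0
  y^{k+1} = -1.1 + 0.05*19.0 = -0.15
Dual objective at y_3 = -0.15: reduced costs (13.9, 3.9), box minimizer x = (0.0, 0.0)
g(y_3) = b*y + (c1 - a1*y)*x1 + (c2 - a2*y)*x2 = 19*(-0.15) + 13.9*0.0 + 3.9*0.0 = -2.85 + 0.0 + 0.0 = -2.85


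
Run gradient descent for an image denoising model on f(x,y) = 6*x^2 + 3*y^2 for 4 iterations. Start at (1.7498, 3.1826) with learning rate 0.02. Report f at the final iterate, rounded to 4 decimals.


Gradient descent on f(x,y) = 6*x^2 + 3*y^2.
Starting point: (1.7498, 3.1826), alpha = 0.02
Step 1: grad_x = 2*6*1.7498 = 20.9976, grad_y = 2*3*3.1826 = 19.0956
  x_1 = 1.7498 - 0.02*20.9976 = 1.3298
  y_1 = 3.1826 - 0.02*19.0956 = 2.8007
Step 2: grad_x = 2*6*1.3298 = 15.9582, grad_y = 2*3*2.8007 = 16.8041
  x_2 = 1.3298 - 0.02*15.9582 = 1.0107
  y_2 = 2.8007 - 0.02*16.8041 = 2.4646
Step 3: grad_x = 2*6*1.0107 = 12.1282, grad_y = 2*3*2.4646 = 14.7876
  x_3 = 1.0107 - 0.02*12.1282 = 0.7681
  y_3 = 2.4646 - 0.02*14.7876 = 2.1689
Step 4: grad_x = 2*6*0.7681 = 9.2174, grad_y = 2*3*2.1689 = 13.0131
  x_4 = 0.7681 - 0.02*9.2174 = 0.5838
  y_4 = 2.1689 - 0.02*13.0131 = 1.9086
f(0.5838, 1.9086) = 6*0.5838^2 + 3*1.9086^2 = 12.9729


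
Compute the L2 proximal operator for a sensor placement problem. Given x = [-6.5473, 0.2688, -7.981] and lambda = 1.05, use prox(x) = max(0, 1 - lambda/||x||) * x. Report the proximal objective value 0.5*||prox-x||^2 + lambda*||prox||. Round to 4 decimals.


Step 1: Compute ||x||.
||x|| = 10.3265
Step 2: Compute scaling factor.
scale = max(0, 1 - 1.05/10.3265) = 0.8983
Step 3: prox(x) = [-5.8816, 0.2415, -7.1695]
||prox(x)|| = 9.2765
Step 4: Proximal objective.
0.5*||prox-x||^2 = 0.5513
lambda*||prox|| = 9.7403
Total = 10.2915


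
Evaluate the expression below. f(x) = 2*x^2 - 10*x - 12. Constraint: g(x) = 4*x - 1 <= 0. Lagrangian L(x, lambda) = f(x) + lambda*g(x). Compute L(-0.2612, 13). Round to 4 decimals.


Step 1: Evaluate f(x).
f(-0.2612) = 2*(-0.2612)^2 - 10*(-0.2612) - 12 = -9.2515
Step 2: Evaluate g(x).
g(-0.2612) = 4*-0.2612 - 1 = -2.0448
Step 3: Compute Lagrangian.
L = -9.2515 + 13*-2.0448 = -35.8339


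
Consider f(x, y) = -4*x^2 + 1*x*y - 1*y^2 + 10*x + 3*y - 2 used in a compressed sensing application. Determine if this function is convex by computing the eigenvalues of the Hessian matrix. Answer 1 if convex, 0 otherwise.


The Hessian of f(x,y) = -4*x^2 + 1*x*y - 1*y^2 + 10*x + 3*y - 2 is:
H = [[-8, 1], [1, -2]]
Trace = -8 - 2 = -10
Determinant = -8*-2 - (1)^2 = 15
Discriminant = (-10)^2 - 4*15 = 40.0
Eigenvalues: lambda_1 = -8.1623, lambda_2 = -1.8377
The function is not convex.

0


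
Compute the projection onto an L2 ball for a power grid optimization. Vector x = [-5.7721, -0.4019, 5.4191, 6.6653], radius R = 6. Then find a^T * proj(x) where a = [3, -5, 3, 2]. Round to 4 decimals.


Step 1: Compute ||x|| (intermediates to 6 decimals).
||x|| = sqrt((-5.7721)^2 + (-0.4019)^2 + 5.4191^2 + 6.6653^2) = 10.357197
Step 2: Project.
Since ||x|| > R, scale = R/||x|| = 6/10.357197 = 0.579307, proj(x) = scale * x
proj(x) = [-3.343818, -0.232823, 3.139323, 3.861255]
Step 3: Dot product.
a^T * proj(x) = 3*(-3.343818) - 5*(-0.232823) + 3*3.139323 + 2*3.861255 = 8.2731


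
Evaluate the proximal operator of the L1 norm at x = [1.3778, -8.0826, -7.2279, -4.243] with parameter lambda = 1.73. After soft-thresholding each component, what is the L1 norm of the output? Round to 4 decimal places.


Soft-thresholding with lambda = 1.73:
prox(1.3778) = sign(1.3778)*max(|1.3778| - 1.73, 0) = 0.0
prox(-8.0826) = sign(-8.0826)*max(|-8.0826| - 1.73, 0) = -6.3526
prox(-7.2279) = sign(-7.2279)*max(|-7.2279| - 1.73, 0) = -5.4979
prox(-4.243) = sign(-4.243)*max(|-4.243| - 1.73, 0) = -2.513
prox(x) = [0.0, -6.3526, -5.4979, -2.513]
||prox(x)||_1 = 0.0 + 6.3526 + 5.4979 + 2.513 = 14.3635


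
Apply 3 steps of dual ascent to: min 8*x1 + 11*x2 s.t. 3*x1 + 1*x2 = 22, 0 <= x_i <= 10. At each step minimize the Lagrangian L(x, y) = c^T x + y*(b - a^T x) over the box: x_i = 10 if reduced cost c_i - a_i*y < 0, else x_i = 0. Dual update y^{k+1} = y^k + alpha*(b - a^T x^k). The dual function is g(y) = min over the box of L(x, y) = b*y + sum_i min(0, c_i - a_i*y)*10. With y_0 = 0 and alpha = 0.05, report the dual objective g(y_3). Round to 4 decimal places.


Dual ascent for LP: min 8*x1 + 11*x2, 3*x1 + 1*x2 = 22, 0 <= x_i <= 10
Step 1: y^k = 0.0, reduced costs: (8.0, 11.0)
  x^k = (0.0, 0.0), subgradient = b - a^T x = 22.0
  y^{k+1} = 0.0 + 0.05*22.0 = 1.1
Step 2: y^k = 1.1, reduced costs: (4.7, 9.9)
  x^k = (0.0, 0.0), subgradient = b - a^T x = 22.0
  y^{k+1} = 1.1 + 0.05*22.0 = 2.2
Step 3: y^k = 2.2, reduced costs: (1.4, 8.8)
  x^k = (0.0, 0.0), subgradient = b - a^T x = 22.0
  y^{k+1} = 2.2 + 0.05*22.0 = 3.3
Dual objective at y_3 = 3.3: reduced costs (-1.9, 7.7), box minimizer x = (10.0, 0.0)
g(y_3) = b*y + (c1 - a1*y)*x1 + (c2 - a2*y)*x2 = 22*3.3 + (-1.9)*10.0 + 7.7*0.0 = 72.6 - 19.0 + 0.0 = 53.6


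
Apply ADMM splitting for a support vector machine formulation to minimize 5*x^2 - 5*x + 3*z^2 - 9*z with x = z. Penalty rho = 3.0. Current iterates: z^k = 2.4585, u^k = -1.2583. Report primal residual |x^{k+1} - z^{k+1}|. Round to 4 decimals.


ADMM iteration with rho = 3.0, z^k = 2.4585, u^k = -1.2583
Step 1: x-update.
Minimize 5*x^2 - 5*x + (3.0/2)*(x - 2.4585 - 1.2583)^2
FOC: (2*5 + 3.0)*x = 5 + 3.0*(2.4585 + 1.2583)
x^{k+1} = 1.2423
Step 2: z-update.
Minimize 3*z^2 - 9*z + (3.0/2)*(1.2423 - z - 1.2583)^2
FOC: (2*3 + 3.0)*z = 9 + 3.0*(1.2423 - 1.2583)
z^{k+1} = 0.9947
Step 3: u-update.
u^{k+1} = -1.2583 + 1.2423 - 0.9947 = -1.0106
Step 4: Primal residual = |1.2423 - 0.9947| = 0.2477


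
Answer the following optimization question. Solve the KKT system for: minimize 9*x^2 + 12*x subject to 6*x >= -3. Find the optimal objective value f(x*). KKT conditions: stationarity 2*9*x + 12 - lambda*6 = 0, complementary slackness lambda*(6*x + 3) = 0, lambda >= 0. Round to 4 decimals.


Step 1: Try lambda = 0 (constraint inactive).
x_unc = -12/(2*9) = -0.6667
Check: 6*-0.6667 = -4.0002 < -3 -- violated!
Step 2: Constraint must be active: 6*x = -3
x* = -3/6 = -0.5
lambda = (2*9*(-0.5) + 12)/6 = 0.5
Step 3: Compute optimal value.
f(x*) = 9*(-0.5)^2 + 12*(-0.5) = -3.75


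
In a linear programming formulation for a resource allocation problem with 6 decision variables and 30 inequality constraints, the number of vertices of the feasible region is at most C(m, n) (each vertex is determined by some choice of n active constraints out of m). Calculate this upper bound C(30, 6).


Each vertex corresponds to some choice of n active constraints out of m, so the number of vertices is at most C(m, n) = m! / (n!(m-n)!).
m = 30, n = 6
Numerator: 30 * 29 * 28 * 27 * 26 * 25
Denominator: 6! = 720
C(30, 6) = 593775


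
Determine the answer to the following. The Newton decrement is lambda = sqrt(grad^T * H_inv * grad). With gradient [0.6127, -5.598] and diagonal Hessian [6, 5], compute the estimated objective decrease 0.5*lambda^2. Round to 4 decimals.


Step 1: H is diagonal, so H^(-1) * g = [0.1021, -1.1196].
Step 2: g^T H^(-1) g = sum_i g_i^2 / H_ii
  = (0.6127)^2/6 + (-5.598)^2/5
  = 0.0626 + 6.2675 = 6.3301
Step 3: Objective decrease = 0.5 * g^T H^(-1) g = 3.165


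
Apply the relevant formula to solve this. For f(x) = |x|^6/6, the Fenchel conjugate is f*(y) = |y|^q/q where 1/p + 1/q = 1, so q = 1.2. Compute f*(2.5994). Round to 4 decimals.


The conjugate exponent q satisfies 1/p + 1/q = 1.
p = 6, so q = 6/(6 - 1) = 1.2
|y|^q = 2.5994^1.2 = 3.1466
f*(2.5994) = 3.1466 / 1.2 = 2.6222


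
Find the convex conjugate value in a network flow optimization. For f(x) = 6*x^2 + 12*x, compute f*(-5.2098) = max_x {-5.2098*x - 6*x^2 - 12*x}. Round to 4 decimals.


f*(y) = sup_x {y*x - a*x^2 - b*x} = sup_x {(y-b)*x - a*x^2}
FOC: (y - b) - 2a*x = 0 => x* = (y - b)/(2a)
x* = (-5.2098 - 12)/(2*6) = -1.4342
f*(-5.2098) = (y-b)^2/(4a) = (-5.2098 - 12)^2/(4*6)
= 296.1772/24 = 12.3407


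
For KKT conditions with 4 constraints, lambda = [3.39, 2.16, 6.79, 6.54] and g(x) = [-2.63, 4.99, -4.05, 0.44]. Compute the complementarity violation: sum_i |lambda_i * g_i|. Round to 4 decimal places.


KKT complementary slackness check:
lambda_1 * g_1 = 3.39 * -2.63 = -8.9157
lambda_2 * g_2 = 2.16 * 4.99 = 10.7784
lambda_3 * g_3 = 6.79 * -4.05 = -27.4995
lambda_4 * g_4 = 6.54 * 0.44 = 2.8776
Total violation = 8.9157 + 10.7784 + 27.4995 + 2.8776 = 50.0712


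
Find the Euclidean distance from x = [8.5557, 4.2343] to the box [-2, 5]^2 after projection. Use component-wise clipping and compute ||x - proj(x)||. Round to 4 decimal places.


Project each component onto [-2, 5].
clip(8.5557) = 5.0, clip(4.2343) = 4.2343
Projection = [5.0, 4.2343]
Squared diffs: [12.643, 0.0]
Distance = sqrt(12.643) = 3.5557


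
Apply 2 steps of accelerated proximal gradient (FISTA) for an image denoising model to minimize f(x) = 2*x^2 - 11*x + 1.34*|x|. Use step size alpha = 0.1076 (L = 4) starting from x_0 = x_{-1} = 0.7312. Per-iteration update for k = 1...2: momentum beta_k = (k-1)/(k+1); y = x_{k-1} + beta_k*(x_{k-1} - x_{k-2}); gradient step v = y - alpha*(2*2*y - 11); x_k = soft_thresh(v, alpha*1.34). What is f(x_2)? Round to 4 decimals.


FISTA on f(x) = 2*x^2 - 11*x + 1.34*|x|
L = 4, alpha = 0.1076
Iteration 1: beta = 0.0, y = 0.7312 + 0.0*(0.7312 - 0.7312) = 0.7312
  grad(y) = -8.0752, v = y - alpha*grad = 1.6001
  prox(v) = soft_thresh(1.6001, 0.1442) = 1.4559
Iteration 2: beta = 0.3333, y = 1.4559 + 0.3333*(1.4559 - 0.7312) = 1.6975
  grad(y) = -4.2101, v = y - alpha*grad = 2.1505
  prox(v) = soft_thresh(2.1505, 0.1442) = 2.0063
f(x_2) = 2*2.0063^2 - 11*2.0063 + 1.34*|2.0063| = -11.3304


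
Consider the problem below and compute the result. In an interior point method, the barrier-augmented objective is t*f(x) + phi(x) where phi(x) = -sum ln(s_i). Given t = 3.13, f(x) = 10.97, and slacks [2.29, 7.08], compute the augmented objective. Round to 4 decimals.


Step 1: Compute log-barrier.
ln values: [0.8286, 1.9573]
phi = -(0.8286 + 1.9573) = -2.7858
Step 2: Compute augmented objective.
t*f(x) = 3.13*10.97 = 34.3361
Total = 34.3361 - 2.7858 = 31.5503


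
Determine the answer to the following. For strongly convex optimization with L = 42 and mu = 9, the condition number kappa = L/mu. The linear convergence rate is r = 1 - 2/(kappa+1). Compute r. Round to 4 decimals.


Step 1: Compute the condition number.
kappa = L/mu = 42/9 = 4.6667
Step 2: Compute the convergence rate.
r = 1 - 2/(kappa + 1) = 1 - 2*mu/(L + mu) = (L - mu)/(L + mu) = 33/51 = 0.6471


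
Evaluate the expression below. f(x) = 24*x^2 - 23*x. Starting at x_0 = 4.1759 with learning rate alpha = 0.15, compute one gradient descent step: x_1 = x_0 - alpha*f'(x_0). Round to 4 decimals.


We compute the gradient at x_0 and apply the update.
f'(x) = 48*x - 23
f'(4.1759) = 48*4.1759 - 23 = 177.4432
x_1 = 4.1759 - 0.15*177.4432 = -22.4406


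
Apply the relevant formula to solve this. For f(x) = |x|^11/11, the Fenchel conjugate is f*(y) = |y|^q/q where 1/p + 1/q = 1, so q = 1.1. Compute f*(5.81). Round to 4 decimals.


The conjugate exponent q satisfies 1/p + 1/q = 1.
p = 11, so q = 11/(11 - 1) = 1.1
|y|^q = 5.81^1.1 = 6.9278
f*(5.81) = 6.9278 / 1.1 = 6.298


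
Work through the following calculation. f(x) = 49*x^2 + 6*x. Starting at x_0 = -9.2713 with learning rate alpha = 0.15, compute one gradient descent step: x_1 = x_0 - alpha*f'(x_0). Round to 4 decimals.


We compute the gradient at x_0 and apply the update.
f'(x) = 98*x + 6
f'(-9.2713) = 98*-9.2713 + 6 = -902.5874
x_1 = -9.2713 - 0.15*-902.5874 = 126.1168


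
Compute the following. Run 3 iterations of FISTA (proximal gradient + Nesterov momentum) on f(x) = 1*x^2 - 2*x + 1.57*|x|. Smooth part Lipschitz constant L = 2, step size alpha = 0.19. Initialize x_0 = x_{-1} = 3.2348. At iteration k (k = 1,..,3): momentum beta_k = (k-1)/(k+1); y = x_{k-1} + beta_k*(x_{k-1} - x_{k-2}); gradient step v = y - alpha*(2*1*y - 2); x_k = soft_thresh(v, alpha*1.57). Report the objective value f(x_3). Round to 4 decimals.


FISTA on f(x) = 1*x^2 - 2*x + 1.57*|x|
L = 2, alpha = 0.19
Iteration 1: beta = 0.0, y = 3.2348 + 0.0*(3.2348 - 3.2348) = 3.2348
  grad(y) = 4.4696, v = y - alpha*grad = 2.3856
  prox(v) = soft_thresh(2.3856, 0.2983) = 2.0873
Iteration 2: beta = 0.3333, y = 2.0873 + 0.3333*(2.0873 - 3.2348) = 1.7048
  grad(y) = 1.4095, v = y - alpha*grad = 1.437
  prox(v) = soft_thresh(1.437, 0.2983) = 1.1387
Iteration 3: beta = 0.5, y = 1.1387 + 0.5*(1.1387 - 2.0873) = 0.6643
  grad(y) = -0.6713, v = y - alpha*grad = 0.7919
  prox(v) = soft_thresh(0.7919, 0.2983) = 0.4936
f(x_3) = 1*0.4936^2 - 2*0.4936 + 1.57*|0.4936| = 0.0314


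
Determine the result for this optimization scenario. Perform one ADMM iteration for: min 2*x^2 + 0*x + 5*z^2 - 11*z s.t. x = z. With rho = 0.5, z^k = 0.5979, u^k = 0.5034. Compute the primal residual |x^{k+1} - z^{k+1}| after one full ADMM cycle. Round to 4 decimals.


ADMM iteration with rho = 0.5, z^k = 0.5979, u^k = 0.5034
Step 1: x-update.
Minimize 2*x^2 + 0*x + (0.5/2)*(x - 0.5979 + 0.5034)^2
FOC: (2*2 + 0.5)*x = 0 + 0.5*(0.5979 - 0.5034)
x^{k+1} = 0.0105
Step 2: z-update.
Minimize 5*z^2 - 11*z + (0.5/2)*(0.0105 - z + 0.5034)^2
FOC: (2*5 + 0.5)*z = 11 + 0.5*(0.0105 + 0.5034)
z^{k+1} = 1.0721
Step 3: u-update.
u^{k+1} = 0.5034 + 0.0105 - 1.0721 = -0.5582
Step 4: Primal residual = |0.0105 - 1.0721| = 1.0616


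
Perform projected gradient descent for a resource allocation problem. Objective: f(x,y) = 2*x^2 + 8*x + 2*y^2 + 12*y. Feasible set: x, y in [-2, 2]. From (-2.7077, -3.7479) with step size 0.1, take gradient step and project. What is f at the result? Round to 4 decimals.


Step 1: Compute gradient at (-2.7077, -3.7479).
grad_x = 2*2*-2.7077 + 8 = -2.8308
grad_y = 2*2*-3.7479 + 12 = -2.9916
Step 2: Gradient step.
x_raw = -2.7077 - 0.1*-2.8308 = -2.4246
y_raw = -3.7479 - 0.1*-2.9916 = -3.4487
Step 3: Project onto [-2, 2].
x_proj = clip(-2.4246) = -2.0
y_proj = clip(-3.4487) = -2.0
Step 4: Evaluate f.
f(-2.0, -2.0) = -24.0


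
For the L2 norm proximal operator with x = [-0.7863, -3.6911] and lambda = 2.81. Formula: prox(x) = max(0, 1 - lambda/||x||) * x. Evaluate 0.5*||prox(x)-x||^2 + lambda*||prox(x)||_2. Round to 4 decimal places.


Step 1: Compute ||x||.
||x|| = 3.7739
Step 2: Compute scaling factor.
scale = max(0, 1 - 2.81/3.7739) = 0.2554
Step 3: prox(x) = [-0.2008, -0.9428]
||prox(x)|| = 0.9639
Step 4: Proximal objective.
0.5*||prox-x||^2 = 3.9481
lambda*||prox|| = 2.7086
Total = 6.6567


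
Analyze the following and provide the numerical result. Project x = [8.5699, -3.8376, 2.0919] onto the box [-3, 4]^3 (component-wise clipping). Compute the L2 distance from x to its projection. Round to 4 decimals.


Project each component onto [-3, 4].
clip(8.5699) = 4.0, clip(-3.8376) = -3.0, clip(2.0919) = 2.0919
Projection = [4.0, -3.0, 2.0919]
Squared diffs: [20.884, 0.7016, 0.0]
Distance = sqrt(21.5856) = 4.646
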